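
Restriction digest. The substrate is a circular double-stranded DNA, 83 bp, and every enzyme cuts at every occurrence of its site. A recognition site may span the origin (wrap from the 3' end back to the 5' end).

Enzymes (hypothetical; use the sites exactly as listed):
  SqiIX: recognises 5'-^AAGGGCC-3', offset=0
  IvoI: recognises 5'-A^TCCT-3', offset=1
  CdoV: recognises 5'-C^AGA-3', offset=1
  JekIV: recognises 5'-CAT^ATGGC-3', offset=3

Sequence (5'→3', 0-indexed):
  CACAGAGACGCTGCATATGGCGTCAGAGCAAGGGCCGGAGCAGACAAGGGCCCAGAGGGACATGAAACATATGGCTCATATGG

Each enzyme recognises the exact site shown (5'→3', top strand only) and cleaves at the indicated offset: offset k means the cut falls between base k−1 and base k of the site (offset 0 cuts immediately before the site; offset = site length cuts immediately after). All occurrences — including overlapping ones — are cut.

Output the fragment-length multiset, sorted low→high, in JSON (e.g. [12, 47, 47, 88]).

[4,5,7,8,8,9,12,13,17]

Site scan:
  SqiIX AAGGGCC/0: at [29, 45] ⇒ [29, 45]
  IvoI (ATCCT, off=1): no sites
  CdoV CAGA/1: at [2, 23, 40, 52] ⇒ [3, 24, 41, 53]
  JekIV CATATGGC/3: at [13, 67, 76] ⇒ [16, 70, 79]

All cut coordinates (distinct, sorted): [3, 16, 24, 29, 41, 45, 53, 70, 79]

Fragment lengths:
  3→16: 13 bp
  16→24: 8 bp
  24→29: 5 bp
  29→41: 12 bp
  41→45: 4 bp
  45→53: 8 bp
  53→70: 17 bp
  70→79: 9 bp
  79→3 (wrap): 83-79+3 = 7 bp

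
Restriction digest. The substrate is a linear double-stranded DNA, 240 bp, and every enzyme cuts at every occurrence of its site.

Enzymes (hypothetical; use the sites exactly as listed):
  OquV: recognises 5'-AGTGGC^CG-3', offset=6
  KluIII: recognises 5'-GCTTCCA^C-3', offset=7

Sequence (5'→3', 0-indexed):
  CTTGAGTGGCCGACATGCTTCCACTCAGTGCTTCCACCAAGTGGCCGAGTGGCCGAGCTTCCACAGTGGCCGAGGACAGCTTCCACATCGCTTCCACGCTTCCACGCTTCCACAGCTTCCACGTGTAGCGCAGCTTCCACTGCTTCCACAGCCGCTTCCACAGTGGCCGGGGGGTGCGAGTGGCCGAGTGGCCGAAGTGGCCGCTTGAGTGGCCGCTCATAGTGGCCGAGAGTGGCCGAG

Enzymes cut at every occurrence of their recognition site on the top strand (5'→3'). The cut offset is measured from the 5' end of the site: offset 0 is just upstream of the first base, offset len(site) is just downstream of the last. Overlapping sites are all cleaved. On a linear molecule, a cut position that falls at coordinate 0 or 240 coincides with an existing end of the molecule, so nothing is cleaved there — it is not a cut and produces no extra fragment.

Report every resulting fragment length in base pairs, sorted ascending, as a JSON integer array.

Per-enzyme occurrences:
  OquV (AGTGGCCG, off=6): starts [4, 39, 47, 64, 161, 178, 186, 195, 207, 220, 230] → cuts [10, 45, 53, 70, 167, 184, 192, 201, 213, 226, 236]
  KluIII (GCTTCCAC, off=7): starts [16, 29, 56, 78, 89, 97, 105, 114, 132, 141, 153] → cuts [23, 36, 63, 85, 96, 104, 112, 121, 139, 148, 160]

Pooled cuts: [10, 23, 36, 45, 53, 63, 70, 85, 96, 104, 112, 121, 139, 148, 160, 167, 184, 192, 201, 213, 226, 236]

Fragment lengths:
  [0,10): 10 bp
  [10,23): 13 bp
  [23,36): 13 bp
  [36,45): 9 bp
  [45,53): 8 bp
  [53,63): 10 bp
  [63,70): 7 bp
  [70,85): 15 bp
  [85,96): 11 bp
  [96,104): 8 bp
  [104,112): 8 bp
  [112,121): 9 bp
  [121,139): 18 bp
  [139,148): 9 bp
  [148,160): 12 bp
  [160,167): 7 bp
  [167,184): 17 bp
  [184,192): 8 bp
  [192,201): 9 bp
  [201,213): 12 bp
  [213,226): 13 bp
  [226,236): 10 bp
  [236,240): 4 bp

[4,7,7,8,8,8,8,9,9,9,9,10,10,10,11,12,12,13,13,13,15,17,18]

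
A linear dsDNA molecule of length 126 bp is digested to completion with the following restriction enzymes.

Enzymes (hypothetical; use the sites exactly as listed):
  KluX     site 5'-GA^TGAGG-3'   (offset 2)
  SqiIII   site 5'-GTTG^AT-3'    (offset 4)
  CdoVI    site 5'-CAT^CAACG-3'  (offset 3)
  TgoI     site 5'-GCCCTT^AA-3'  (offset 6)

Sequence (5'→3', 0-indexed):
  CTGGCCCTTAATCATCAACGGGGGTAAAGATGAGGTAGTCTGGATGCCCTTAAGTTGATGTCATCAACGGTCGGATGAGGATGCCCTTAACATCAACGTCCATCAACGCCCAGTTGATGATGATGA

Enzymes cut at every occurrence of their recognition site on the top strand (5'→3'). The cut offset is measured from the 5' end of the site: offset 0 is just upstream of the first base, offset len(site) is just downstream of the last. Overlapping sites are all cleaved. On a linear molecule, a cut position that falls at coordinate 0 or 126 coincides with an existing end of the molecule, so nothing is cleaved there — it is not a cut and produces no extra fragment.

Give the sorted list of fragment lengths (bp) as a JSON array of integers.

[5,6,6,7,9,10,10,11,13,13,15,21]

Site scan:
  KluX GATGAGG/2: at [28, 73] ⇒ [30, 75]
  SqiIII GTTGAT/4: at [53, 112] ⇒ [57, 116]
  CdoVI CATCAACG/3: at [12, 61, 90, 100] ⇒ [15, 64, 93, 103]
  TgoI GCCCTTAA/6: at [3, 45, 82] ⇒ [9, 51, 88]

All cut coordinates (distinct, sorted): [9, 15, 30, 51, 57, 64, 75, 88, 93, 103, 116]

Fragment lengths:
  [0,9): 9 bp
  [9,15): 6 bp
  [15,30): 15 bp
  [30,51): 21 bp
  [51,57): 6 bp
  [57,64): 7 bp
  [64,75): 11 bp
  [75,88): 13 bp
  [88,93): 5 bp
  [93,103): 10 bp
  [103,116): 13 bp
  [116,126): 10 bp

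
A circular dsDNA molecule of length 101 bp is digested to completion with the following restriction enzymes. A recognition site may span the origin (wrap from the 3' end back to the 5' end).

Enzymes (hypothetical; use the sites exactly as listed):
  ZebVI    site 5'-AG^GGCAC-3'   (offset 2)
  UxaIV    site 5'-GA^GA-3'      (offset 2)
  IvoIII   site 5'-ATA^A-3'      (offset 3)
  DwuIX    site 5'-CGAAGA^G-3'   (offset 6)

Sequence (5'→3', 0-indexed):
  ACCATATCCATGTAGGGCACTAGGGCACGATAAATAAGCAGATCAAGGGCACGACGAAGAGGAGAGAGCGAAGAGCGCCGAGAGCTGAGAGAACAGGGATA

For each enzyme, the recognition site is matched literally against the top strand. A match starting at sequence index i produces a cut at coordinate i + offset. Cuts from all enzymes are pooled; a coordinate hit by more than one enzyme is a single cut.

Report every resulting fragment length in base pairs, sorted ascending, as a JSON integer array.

Site scan:
  ZebVI (AGGGCAC, off=2): starts [13, 21, 45] → cuts [15, 23, 47]
  UxaIV (GAGA, off=2): starts [61, 63, 79, 86, 88] → cuts [63, 65, 81, 88, 90]
  IvoIII (ATAA, off=3): starts [29, 33, 98] → cuts [0, 32, 36]
  DwuIX (CGAAGAG, off=6): starts [54, 68] → cuts [60, 74]

All cut coordinates (distinct, sorted): [0, 15, 23, 32, 36, 47, 60, 63, 65, 74, 81, 88, 90]

Fragments:
  0→15: 15 bp
  15→23: 8 bp
  23→32: 9 bp
  32→36: 4 bp
  36→47: 11 bp
  47→60: 13 bp
  60→63: 3 bp
  63→65: 2 bp
  65→74: 9 bp
  74→81: 7 bp
  81→88: 7 bp
  88→90: 2 bp
  90→0 (wrap): 101-90+0 = 11 bp

[2,2,3,4,7,7,8,9,9,11,11,13,15]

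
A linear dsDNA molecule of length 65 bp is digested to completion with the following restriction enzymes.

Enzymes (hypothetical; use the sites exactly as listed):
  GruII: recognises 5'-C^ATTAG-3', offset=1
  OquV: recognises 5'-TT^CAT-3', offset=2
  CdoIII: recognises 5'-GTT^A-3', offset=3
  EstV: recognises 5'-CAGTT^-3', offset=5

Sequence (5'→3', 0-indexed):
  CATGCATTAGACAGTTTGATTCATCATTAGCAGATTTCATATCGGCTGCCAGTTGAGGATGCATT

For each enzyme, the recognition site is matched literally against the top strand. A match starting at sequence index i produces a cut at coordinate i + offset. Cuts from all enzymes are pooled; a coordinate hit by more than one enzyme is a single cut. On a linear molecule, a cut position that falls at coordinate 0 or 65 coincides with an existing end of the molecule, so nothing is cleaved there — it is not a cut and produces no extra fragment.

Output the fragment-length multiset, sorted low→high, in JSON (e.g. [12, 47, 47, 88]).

[4,5,5,11,11,12,17]

Per-enzyme occurrences:
  GruII CATTAG/1: at [4, 24] ⇒ [5, 25]
  OquV TTCAT/2: at [19, 35] ⇒ [21, 37]
  CdoIII (GTTA, off=3): no sites
  EstV CAGTT/5: at [11, 49] ⇒ [16, 54]

Pooled cuts: [5, 16, 21, 25, 37, 54]

Fragments:
  [0,5): 5 bp
  [5,16): 11 bp
  [16,21): 5 bp
  [21,25): 4 bp
  [25,37): 12 bp
  [37,54): 17 bp
  [54,65): 11 bp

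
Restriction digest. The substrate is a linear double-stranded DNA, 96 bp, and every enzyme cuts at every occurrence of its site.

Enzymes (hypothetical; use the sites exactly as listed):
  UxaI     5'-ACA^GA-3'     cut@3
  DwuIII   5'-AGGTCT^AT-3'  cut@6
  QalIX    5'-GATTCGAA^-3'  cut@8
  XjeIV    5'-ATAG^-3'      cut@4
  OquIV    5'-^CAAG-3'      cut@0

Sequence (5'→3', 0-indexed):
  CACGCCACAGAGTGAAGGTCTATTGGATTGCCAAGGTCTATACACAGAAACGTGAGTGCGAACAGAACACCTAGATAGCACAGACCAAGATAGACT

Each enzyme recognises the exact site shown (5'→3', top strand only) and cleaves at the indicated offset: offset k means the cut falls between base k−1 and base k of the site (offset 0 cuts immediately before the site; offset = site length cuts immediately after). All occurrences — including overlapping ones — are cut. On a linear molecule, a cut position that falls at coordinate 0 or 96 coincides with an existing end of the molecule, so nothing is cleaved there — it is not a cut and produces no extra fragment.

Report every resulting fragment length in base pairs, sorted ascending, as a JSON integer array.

[3,3,4,7,8,8,9,10,12,14,18]

Per-enzyme occurrences:
  UxaI (ACAGA, off=3): starts [6, 43, 61, 79] → cuts [9, 46, 64, 82]
  DwuIII (AGGTCTAT, off=6): starts [15, 33] → cuts [21, 39]
  QalIX (GATTCGAA, off=8): no sites
  XjeIV (ATAG, off=4): starts [74, 89] → cuts [78, 93]
  OquIV (CAAG, off=0): starts [31, 85] → cuts [31, 85]

All cut coordinates (distinct, sorted): [9, 21, 31, 39, 46, 64, 78, 82, 85, 93]

Fragments:
  [0,9): 9 bp
  [9,21): 12 bp
  [21,31): 10 bp
  [31,39): 8 bp
  [39,46): 7 bp
  [46,64): 18 bp
  [64,78): 14 bp
  [78,82): 4 bp
  [82,85): 3 bp
  [85,93): 8 bp
  [93,96): 3 bp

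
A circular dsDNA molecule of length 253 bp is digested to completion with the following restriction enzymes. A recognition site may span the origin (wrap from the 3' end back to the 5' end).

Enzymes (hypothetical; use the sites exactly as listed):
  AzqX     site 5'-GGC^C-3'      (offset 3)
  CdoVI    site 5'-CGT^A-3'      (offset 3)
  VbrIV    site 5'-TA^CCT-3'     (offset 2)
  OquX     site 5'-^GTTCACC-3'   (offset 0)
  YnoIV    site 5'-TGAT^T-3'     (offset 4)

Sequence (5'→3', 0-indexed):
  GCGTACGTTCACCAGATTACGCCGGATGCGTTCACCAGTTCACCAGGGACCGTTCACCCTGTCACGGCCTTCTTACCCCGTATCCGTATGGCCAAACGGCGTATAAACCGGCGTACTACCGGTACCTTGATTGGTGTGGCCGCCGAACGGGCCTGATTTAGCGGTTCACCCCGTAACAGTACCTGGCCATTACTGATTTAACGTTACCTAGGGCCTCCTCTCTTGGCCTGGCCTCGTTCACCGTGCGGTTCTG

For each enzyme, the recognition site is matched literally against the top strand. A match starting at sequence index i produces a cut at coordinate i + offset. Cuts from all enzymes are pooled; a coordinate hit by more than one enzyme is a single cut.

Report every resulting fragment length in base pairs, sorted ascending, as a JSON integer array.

Per-enzyme occurrences:
  AzqX (GGCC, off=3): starts [65, 89, 137, 149, 184, 211, 224, 229] → cuts [68, 92, 140, 152, 187, 214, 227, 232]
  CdoVI (CGTA, off=3): starts [1, 78, 84, 99, 111, 171] → cuts [4, 81, 87, 102, 114, 174]
  VbrIV (TACCT, off=2): starts [122, 179, 204] → cuts [124, 181, 206]
  OquX (GTTCACC, off=0): starts [6, 29, 37, 51, 163, 235] → cuts [6, 29, 37, 51, 163, 235]
  YnoIV (TGATT, off=4): starts [127, 153, 193] → cuts [131, 157, 197]

Pooled cuts: [4, 6, 29, 37, 51, 68, 81, 87, 92, 102, 114, 124, 131, 140, 152, 157, 163, 174, 181, 187, 197, 206, 214, 227, 232, 235]

Fragment lengths:
  4→6: 2 bp
  6→29: 23 bp
  29→37: 8 bp
  37→51: 14 bp
  51→68: 17 bp
  68→81: 13 bp
  81→87: 6 bp
  87→92: 5 bp
  92→102: 10 bp
  102→114: 12 bp
  114→124: 10 bp
  124→131: 7 bp
  131→140: 9 bp
  140→152: 12 bp
  152→157: 5 bp
  157→163: 6 bp
  163→174: 11 bp
  174→181: 7 bp
  181→187: 6 bp
  187→197: 10 bp
  197→206: 9 bp
  206→214: 8 bp
  214→227: 13 bp
  227→232: 5 bp
  232→235: 3 bp
  235→4 (wrap): 253-235+4 = 22 bp

[2,3,5,5,5,6,6,6,7,7,8,8,9,9,10,10,10,11,12,12,13,13,14,17,22,23]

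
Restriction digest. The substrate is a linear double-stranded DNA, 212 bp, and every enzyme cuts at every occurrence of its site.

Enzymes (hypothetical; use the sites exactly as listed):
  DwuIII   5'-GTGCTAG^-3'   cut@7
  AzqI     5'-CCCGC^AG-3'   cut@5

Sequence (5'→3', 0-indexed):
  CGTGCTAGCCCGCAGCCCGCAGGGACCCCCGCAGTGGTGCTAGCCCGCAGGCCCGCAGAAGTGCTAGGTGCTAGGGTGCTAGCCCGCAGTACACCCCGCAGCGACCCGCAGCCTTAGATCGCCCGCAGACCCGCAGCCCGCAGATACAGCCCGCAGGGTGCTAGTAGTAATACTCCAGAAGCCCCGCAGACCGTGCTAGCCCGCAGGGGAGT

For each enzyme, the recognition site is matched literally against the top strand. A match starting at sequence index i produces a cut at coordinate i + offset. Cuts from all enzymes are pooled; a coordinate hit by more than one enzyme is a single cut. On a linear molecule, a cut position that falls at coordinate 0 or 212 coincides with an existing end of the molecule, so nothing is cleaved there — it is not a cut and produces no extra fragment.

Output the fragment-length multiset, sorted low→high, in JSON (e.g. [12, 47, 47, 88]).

Site scan:
  DwuIII GTGCTAG/7: at [1, 36, 60, 67, 75, 157, 192] ⇒ [8, 43, 67, 74, 82, 164, 199]
  AzqI CCCGCAG/5: at [8, 15, 27, 43, 51, 82, 94, 104, 121, 129, 136, 149, 182, 199] ⇒ [13, 20, 32, 48, 56, 87, 99, 109, 126, 134, 141, 154, 187, 204]

Pooled cuts: [8, 13, 20, 32, 43, 48, 56, 67, 74, 82, 87, 99, 109, 126, 134, 141, 154, 164, 187, 199, 204]

Fragments:
  [0,8): 8 bp
  [8,13): 5 bp
  [13,20): 7 bp
  [20,32): 12 bp
  [32,43): 11 bp
  [43,48): 5 bp
  [48,56): 8 bp
  [56,67): 11 bp
  [67,74): 7 bp
  [74,82): 8 bp
  [82,87): 5 bp
  [87,99): 12 bp
  [99,109): 10 bp
  [109,126): 17 bp
  [126,134): 8 bp
  [134,141): 7 bp
  [141,154): 13 bp
  [154,164): 10 bp
  [164,187): 23 bp
  [187,199): 12 bp
  [199,204): 5 bp
  [204,212): 8 bp

[5,5,5,5,7,7,7,8,8,8,8,8,10,10,11,11,12,12,12,13,17,23]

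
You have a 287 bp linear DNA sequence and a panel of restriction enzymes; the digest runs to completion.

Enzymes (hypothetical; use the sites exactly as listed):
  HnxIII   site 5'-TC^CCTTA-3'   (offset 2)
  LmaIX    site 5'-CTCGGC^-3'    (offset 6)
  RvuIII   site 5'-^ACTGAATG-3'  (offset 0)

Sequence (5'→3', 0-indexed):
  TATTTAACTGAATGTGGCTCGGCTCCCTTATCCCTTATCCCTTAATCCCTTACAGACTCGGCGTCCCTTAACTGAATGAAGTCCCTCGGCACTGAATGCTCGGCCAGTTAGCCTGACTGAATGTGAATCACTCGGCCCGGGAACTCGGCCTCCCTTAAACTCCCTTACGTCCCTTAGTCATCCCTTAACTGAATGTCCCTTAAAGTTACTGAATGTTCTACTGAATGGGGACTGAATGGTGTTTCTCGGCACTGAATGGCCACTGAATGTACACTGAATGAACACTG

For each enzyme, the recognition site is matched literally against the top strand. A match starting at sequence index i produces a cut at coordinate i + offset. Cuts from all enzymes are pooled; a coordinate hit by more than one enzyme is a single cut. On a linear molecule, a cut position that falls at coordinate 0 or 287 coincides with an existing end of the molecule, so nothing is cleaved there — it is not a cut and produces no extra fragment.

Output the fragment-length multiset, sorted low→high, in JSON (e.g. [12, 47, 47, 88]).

[2,3,3,5,5,6,7,7,8,9,10,10,10,11,11,11,11,11,12,13,14,15,15,17,20,20,21]

Per-enzyme occurrences:
  HnxIII (TCCCTTA, off=2): starts [23, 30, 37, 45, 63, 150, 160, 169, 180, 195] → cuts [25, 32, 39, 47, 65, 152, 162, 171, 182, 197]
  LmaIX (CTCGGC, off=6): starts [17, 56, 84, 98, 130, 143, 244] → cuts [23, 62, 90, 104, 136, 149, 250]
  RvuIII (ACTGAATG, off=0): starts [6, 70, 90, 115, 187, 207, 219, 230, 250, 261, 272] → cuts [6, 70, 90, 115, 187, 207, 219, 230, 250, 261, 272]

Pooled cuts: [6, 23, 25, 32, 39, 47, 62, 65, 70, 90, 104, 115, 136, 149, 152, 162, 171, 182, 187, 197, 207, 219, 230, 250, 261, 272]

Fragments:
  [0,6): 6 bp
  [6,23): 17 bp
  [23,25): 2 bp
  [25,32): 7 bp
  [32,39): 7 bp
  [39,47): 8 bp
  [47,62): 15 bp
  [62,65): 3 bp
  [65,70): 5 bp
  [70,90): 20 bp
  [90,104): 14 bp
  [104,115): 11 bp
  [115,136): 21 bp
  [136,149): 13 bp
  [149,152): 3 bp
  [152,162): 10 bp
  [162,171): 9 bp
  [171,182): 11 bp
  [182,187): 5 bp
  [187,197): 10 bp
  [197,207): 10 bp
  [207,219): 12 bp
  [219,230): 11 bp
  [230,250): 20 bp
  [250,261): 11 bp
  [261,272): 11 bp
  [272,287): 15 bp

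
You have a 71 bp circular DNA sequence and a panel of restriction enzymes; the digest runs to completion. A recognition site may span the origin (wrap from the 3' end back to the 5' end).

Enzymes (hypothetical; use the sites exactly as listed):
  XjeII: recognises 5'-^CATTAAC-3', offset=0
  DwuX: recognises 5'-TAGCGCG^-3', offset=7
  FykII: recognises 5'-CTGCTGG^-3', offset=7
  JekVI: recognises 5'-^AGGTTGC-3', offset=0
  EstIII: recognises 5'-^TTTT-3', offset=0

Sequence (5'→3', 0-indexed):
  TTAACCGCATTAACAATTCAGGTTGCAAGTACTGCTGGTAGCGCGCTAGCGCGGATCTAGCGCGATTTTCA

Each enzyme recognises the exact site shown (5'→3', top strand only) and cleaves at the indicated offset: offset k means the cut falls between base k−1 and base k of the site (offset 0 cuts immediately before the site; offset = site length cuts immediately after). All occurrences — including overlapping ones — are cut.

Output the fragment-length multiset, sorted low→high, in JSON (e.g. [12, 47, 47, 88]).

[1,4,7,8,9,11,12,19]

Site scan:
  XjeII (CATTAAC, off=0): starts [7, 69] → cuts [7, 69]
  DwuX (TAGCGCG, off=7): starts [38, 46, 57] → cuts [45, 53, 64]
  FykII (CTGCTGG, off=7): starts [31] → cuts [38]
  JekVI (AGGTTGC, off=0): starts [19] → cuts [19]
  EstIII (TTTT, off=0): starts [65] → cuts [65]

All cut coordinates (distinct, sorted): [7, 19, 38, 45, 53, 64, 65, 69]

Fragments:
  7→19: 12 bp
  19→38: 19 bp
  38→45: 7 bp
  45→53: 8 bp
  53→64: 11 bp
  64→65: 1 bp
  65→69: 4 bp
  69→7 (wrap): 71-69+7 = 9 bp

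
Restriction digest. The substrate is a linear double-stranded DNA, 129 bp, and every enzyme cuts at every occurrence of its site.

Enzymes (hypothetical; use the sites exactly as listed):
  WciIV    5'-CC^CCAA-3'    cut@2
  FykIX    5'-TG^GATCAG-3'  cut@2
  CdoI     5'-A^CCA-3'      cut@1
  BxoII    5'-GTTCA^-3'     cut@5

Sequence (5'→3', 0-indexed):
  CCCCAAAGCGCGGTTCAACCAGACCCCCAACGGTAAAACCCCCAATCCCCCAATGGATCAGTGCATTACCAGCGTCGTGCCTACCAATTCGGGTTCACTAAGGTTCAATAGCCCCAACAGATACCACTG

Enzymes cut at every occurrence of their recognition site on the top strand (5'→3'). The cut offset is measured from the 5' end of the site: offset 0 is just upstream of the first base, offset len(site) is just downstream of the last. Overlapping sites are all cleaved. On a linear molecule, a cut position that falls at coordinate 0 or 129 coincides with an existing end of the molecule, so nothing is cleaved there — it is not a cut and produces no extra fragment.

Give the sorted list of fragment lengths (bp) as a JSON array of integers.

[1,2,6,6,6,8,8,10,10,13,14,15,15,15]

Site scan:
  WciIV (CCCCAA, off=2): starts [0, 24, 39, 47, 111] → cuts [2, 26, 41, 49, 113]
  FykIX (TGGATCAG, off=2): starts [53] → cuts [55]
  CdoI (ACCA, off=1): starts [17, 67, 82, 122] → cuts [18, 68, 83, 123]
  BxoII (GTTCA, off=5): starts [12, 92, 102] → cuts [17, 97, 107]

Pooled cuts: [2, 17, 18, 26, 41, 49, 55, 68, 83, 97, 107, 113, 123]

Fragments:
  [0,2): 2 bp
  [2,17): 15 bp
  [17,18): 1 bp
  [18,26): 8 bp
  [26,41): 15 bp
  [41,49): 8 bp
  [49,55): 6 bp
  [55,68): 13 bp
  [68,83): 15 bp
  [83,97): 14 bp
  [97,107): 10 bp
  [107,113): 6 bp
  [113,123): 10 bp
  [123,129): 6 bp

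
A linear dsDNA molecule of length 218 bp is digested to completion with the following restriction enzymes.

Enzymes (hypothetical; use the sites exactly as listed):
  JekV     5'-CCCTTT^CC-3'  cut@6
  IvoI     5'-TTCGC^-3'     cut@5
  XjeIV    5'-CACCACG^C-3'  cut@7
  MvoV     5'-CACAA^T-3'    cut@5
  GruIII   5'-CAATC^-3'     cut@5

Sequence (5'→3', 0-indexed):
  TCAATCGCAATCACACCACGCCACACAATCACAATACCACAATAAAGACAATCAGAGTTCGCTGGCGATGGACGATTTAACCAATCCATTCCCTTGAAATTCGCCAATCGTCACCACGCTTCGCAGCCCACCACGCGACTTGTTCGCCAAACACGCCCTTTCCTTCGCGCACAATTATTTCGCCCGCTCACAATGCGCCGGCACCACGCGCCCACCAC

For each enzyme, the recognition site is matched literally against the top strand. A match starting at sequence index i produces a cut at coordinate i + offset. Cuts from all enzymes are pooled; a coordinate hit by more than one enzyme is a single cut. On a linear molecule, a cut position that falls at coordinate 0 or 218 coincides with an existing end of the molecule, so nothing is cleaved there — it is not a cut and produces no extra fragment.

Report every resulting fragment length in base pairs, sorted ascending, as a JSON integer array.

Per-enzyme occurrences:
  JekV CCCTTTCC/6: at [155] ⇒ [161]
  IvoI TTCGC/5: at [57, 99, 119, 142, 163, 178] ⇒ [62, 104, 124, 147, 168, 183]
  XjeIV CACCACGC/7: at [13, 111, 128, 201] ⇒ [20, 118, 135, 208]
  MvoV CACAAT/5: at [23, 29, 37, 169, 188] ⇒ [28, 34, 42, 174, 193]
  GruIII CAATC/5: at [1, 7, 25, 48, 81, 104] ⇒ [6, 12, 30, 53, 86, 109]

Pooled cuts: [6, 12, 20, 28, 30, 34, 42, 53, 62, 86, 104, 109, 118, 124, 135, 147, 161, 168, 174, 183, 193, 208]

Fragment lengths:
  [0,6): 6 bp
  [6,12): 6 bp
  [12,20): 8 bp
  [20,28): 8 bp
  [28,30): 2 bp
  [30,34): 4 bp
  [34,42): 8 bp
  [42,53): 11 bp
  [53,62): 9 bp
  [62,86): 24 bp
  [86,104): 18 bp
  [104,109): 5 bp
  [109,118): 9 bp
  [118,124): 6 bp
  [124,135): 11 bp
  [135,147): 12 bp
  [147,161): 14 bp
  [161,168): 7 bp
  [168,174): 6 bp
  [174,183): 9 bp
  [183,193): 10 bp
  [193,208): 15 bp
  [208,218): 10 bp

[2,4,5,6,6,6,6,7,8,8,8,9,9,9,10,10,11,11,12,14,15,18,24]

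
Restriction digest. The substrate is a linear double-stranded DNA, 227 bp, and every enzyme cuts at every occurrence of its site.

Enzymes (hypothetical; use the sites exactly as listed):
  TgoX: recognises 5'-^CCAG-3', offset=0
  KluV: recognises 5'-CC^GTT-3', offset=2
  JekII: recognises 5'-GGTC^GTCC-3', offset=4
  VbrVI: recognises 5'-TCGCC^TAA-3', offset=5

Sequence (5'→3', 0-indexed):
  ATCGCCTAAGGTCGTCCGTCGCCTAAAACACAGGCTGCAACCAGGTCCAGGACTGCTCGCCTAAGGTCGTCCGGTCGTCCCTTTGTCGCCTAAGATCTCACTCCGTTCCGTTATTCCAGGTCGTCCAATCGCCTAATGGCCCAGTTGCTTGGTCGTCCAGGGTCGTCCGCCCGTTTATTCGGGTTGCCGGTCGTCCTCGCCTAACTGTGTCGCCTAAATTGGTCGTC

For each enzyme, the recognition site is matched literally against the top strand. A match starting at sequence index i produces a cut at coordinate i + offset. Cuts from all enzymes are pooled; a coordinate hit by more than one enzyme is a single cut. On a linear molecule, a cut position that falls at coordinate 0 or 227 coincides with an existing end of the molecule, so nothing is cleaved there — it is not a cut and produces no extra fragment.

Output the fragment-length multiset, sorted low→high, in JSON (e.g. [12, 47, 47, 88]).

Scan for sites:
  TgoX (CCAG, off=0): starts [40, 46, 115, 140, 156] → cuts [40, 46, 115, 140, 156]
  KluV (CCGTT, off=2): starts [102, 107, 170] → cuts [104, 109, 172]
  JekII (GGTCGTCC, off=4): starts [9, 64, 72, 118, 150, 160, 188] → cuts [13, 68, 76, 122, 154, 164, 192]
  VbrVI (TCGCCTAA, off=5): starts [1, 18, 56, 85, 128, 196, 209] → cuts [6, 23, 61, 90, 133, 201, 214]

Pooled cuts: [6, 13, 23, 40, 46, 61, 68, 76, 90, 104, 109, 115, 122, 133, 140, 154, 156, 164, 172, 192, 201, 214]

Fragments:
  [0,6): 6 bp
  [6,13): 7 bp
  [13,23): 10 bp
  [23,40): 17 bp
  [40,46): 6 bp
  [46,61): 15 bp
  [61,68): 7 bp
  [68,76): 8 bp
  [76,90): 14 bp
  [90,104): 14 bp
  [104,109): 5 bp
  [109,115): 6 bp
  [115,122): 7 bp
  [122,133): 11 bp
  [133,140): 7 bp
  [140,154): 14 bp
  [154,156): 2 bp
  [156,164): 8 bp
  [164,172): 8 bp
  [172,192): 20 bp
  [192,201): 9 bp
  [201,214): 13 bp
  [214,227): 13 bp

[2,5,6,6,6,7,7,7,7,8,8,8,9,10,11,13,13,14,14,14,15,17,20]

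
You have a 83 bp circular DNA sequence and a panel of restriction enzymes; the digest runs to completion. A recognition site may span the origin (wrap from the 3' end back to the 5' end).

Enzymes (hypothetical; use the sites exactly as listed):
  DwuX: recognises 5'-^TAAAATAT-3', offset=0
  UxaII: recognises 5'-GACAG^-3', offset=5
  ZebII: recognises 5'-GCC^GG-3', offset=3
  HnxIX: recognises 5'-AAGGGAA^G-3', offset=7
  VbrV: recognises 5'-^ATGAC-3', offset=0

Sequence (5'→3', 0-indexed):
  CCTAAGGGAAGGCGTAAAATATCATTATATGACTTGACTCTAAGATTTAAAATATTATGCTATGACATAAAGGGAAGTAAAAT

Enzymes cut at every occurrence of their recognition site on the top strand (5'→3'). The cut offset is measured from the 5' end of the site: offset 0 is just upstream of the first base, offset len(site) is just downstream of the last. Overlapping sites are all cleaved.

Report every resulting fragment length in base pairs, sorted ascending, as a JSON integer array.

[4,14,14,15,17,19]

Per-enzyme occurrences:
  DwuX (TAAAATAT, off=0): starts [14, 47] → cuts [14, 47]
  UxaII (GACAG, off=5): no sites
  ZebII (GCCGG, off=3): no sites
  HnxIX (AAGGGAAG, off=7): starts [3, 69] → cuts [10, 76]
  VbrV (ATGAC, off=0): starts [28, 61] → cuts [28, 61]

Pooled cuts: [10, 14, 28, 47, 61, 76]

Fragment lengths:
  10→14: 4 bp
  14→28: 14 bp
  28→47: 19 bp
  47→61: 14 bp
  61→76: 15 bp
  76→10 (wrap): 83-76+10 = 17 bp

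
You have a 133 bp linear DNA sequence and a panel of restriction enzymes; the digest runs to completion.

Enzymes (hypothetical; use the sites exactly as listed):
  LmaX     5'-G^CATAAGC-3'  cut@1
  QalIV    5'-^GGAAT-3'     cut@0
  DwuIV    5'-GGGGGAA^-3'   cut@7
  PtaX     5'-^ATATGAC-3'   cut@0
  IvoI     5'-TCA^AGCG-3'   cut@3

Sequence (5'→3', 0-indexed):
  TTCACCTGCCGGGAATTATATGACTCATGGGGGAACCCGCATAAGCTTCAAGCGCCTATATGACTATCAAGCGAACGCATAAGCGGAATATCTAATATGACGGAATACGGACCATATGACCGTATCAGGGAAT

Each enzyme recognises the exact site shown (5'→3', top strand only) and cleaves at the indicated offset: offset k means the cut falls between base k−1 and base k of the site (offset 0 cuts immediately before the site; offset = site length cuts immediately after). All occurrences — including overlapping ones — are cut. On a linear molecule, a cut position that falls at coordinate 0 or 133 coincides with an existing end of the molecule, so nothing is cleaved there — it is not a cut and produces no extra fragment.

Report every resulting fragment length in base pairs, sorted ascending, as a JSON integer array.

[4,5,6,7,7,7,8,10,11,11,12,12,15,18]

Per-enzyme occurrences:
  LmaX GCATAAGC/1: at [38, 76] ⇒ [39, 77]
  QalIV GGAAT/0: at [11, 84, 101, 128] ⇒ [11, 84, 101, 128]
  DwuIV GGGGGAA/7: at [28] ⇒ [35]
  PtaX ATATGAC/0: at [17, 57, 94, 113] ⇒ [17, 57, 94, 113]
  IvoI TCAAGCG/3: at [47, 66] ⇒ [50, 69]

All cut coordinates (distinct, sorted): [11, 17, 35, 39, 50, 57, 69, 77, 84, 94, 101, 113, 128]

Fragment lengths:
  [0,11): 11 bp
  [11,17): 6 bp
  [17,35): 18 bp
  [35,39): 4 bp
  [39,50): 11 bp
  [50,57): 7 bp
  [57,69): 12 bp
  [69,77): 8 bp
  [77,84): 7 bp
  [84,94): 10 bp
  [94,101): 7 bp
  [101,113): 12 bp
  [113,128): 15 bp
  [128,133): 5 bp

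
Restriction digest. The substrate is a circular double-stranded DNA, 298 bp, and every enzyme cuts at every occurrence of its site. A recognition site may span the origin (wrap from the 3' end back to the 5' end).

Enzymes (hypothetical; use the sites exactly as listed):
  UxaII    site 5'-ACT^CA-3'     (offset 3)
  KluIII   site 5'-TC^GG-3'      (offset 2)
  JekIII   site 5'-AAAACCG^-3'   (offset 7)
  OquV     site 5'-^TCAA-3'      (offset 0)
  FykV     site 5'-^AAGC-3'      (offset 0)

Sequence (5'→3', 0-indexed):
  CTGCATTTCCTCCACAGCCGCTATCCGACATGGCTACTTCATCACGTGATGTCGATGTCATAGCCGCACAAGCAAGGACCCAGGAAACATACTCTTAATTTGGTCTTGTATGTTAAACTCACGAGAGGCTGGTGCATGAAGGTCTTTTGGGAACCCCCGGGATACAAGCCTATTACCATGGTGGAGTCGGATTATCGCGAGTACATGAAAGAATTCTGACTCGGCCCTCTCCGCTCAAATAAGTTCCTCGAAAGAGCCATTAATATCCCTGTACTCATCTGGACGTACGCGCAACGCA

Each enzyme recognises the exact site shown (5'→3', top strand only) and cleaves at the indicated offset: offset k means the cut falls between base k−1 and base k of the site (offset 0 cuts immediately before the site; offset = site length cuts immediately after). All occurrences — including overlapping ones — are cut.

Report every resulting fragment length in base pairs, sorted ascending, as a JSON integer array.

[12,23,34,41,46,50,92]

Per-enzyme occurrences:
  UxaII ACTCA/3: at [116, 272] ⇒ [119, 275]
  KluIII TCGG/2: at [186, 220] ⇒ [188, 222]
  JekIII (AAAACCG, off=7): no sites
  OquV TCAA/0: at [234] ⇒ [234]
  FykV AAGC/0: at [69, 165] ⇒ [69, 165]

Pooled cuts: [69, 119, 165, 188, 222, 234, 275]

Fragment lengths:
  69→119: 50 bp
  119→165: 46 bp
  165→188: 23 bp
  188→222: 34 bp
  222→234: 12 bp
  234→275: 41 bp
  275→69 (wrap): 298-275+69 = 92 bp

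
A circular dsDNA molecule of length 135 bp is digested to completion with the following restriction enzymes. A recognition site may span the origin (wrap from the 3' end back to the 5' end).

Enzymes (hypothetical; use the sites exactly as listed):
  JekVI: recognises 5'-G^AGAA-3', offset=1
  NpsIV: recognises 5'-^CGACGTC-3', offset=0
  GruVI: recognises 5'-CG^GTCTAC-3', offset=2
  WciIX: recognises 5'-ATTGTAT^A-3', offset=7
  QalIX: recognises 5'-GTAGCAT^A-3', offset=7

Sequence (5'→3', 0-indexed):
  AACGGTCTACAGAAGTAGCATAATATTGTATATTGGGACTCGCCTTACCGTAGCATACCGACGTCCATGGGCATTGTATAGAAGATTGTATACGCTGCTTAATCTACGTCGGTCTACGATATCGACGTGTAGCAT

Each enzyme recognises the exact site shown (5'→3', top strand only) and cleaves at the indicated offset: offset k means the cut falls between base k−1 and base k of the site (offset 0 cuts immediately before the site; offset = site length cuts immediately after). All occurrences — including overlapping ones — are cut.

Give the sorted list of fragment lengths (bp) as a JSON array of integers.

Scan for sites:
  JekVI (GAGAA, off=1): no sites
  NpsIV CGACGTC/0: at [58] ⇒ [58]
  GruVI CGGTCTAC/2: at [2, 109] ⇒ [4, 111]
  WciIX ATTGTATA/7: at [24, 72, 84] ⇒ [31, 79, 91]
  QalIX GTAGCATA/7: at [14, 49, 128] ⇒ [0, 21, 56]

All cut coordinates (distinct, sorted): [0, 4, 21, 31, 56, 58, 79, 91, 111]

Fragment lengths:
  0→4: 4 bp
  4→21: 17 bp
  21→31: 10 bp
  31→56: 25 bp
  56→58: 2 bp
  58→79: 21 bp
  79→91: 12 bp
  91→111: 20 bp
  111→0 (wrap): 135-111+0 = 24 bp

[2,4,10,12,17,20,21,24,25]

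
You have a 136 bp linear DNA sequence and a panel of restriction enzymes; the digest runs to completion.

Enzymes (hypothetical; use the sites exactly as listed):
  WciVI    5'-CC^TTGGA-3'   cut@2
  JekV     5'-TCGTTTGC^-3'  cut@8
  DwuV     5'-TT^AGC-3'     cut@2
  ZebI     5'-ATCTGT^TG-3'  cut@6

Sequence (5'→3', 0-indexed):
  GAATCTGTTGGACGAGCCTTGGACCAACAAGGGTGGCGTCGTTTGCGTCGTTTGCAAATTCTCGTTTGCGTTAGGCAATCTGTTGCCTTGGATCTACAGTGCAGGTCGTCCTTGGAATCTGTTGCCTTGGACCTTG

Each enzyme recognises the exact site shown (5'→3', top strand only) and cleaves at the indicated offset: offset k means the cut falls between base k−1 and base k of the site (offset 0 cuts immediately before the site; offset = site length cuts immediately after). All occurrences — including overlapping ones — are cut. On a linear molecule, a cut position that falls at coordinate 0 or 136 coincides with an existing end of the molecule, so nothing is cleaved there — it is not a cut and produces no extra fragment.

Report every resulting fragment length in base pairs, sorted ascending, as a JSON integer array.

Per-enzyme occurrences:
  WciVI (CCTTGGA, off=2): starts [16, 85, 109, 124] → cuts [18, 87, 111, 126]
  JekV (TCGTTTGC, off=8): starts [38, 47, 61] → cuts [46, 55, 69]
  DwuV (TTAGC, off=2): no sites
  ZebI (ATCTGTTG, off=6): starts [2, 77, 116] → cuts [8, 83, 122]

All cut coordinates (distinct, sorted): [8, 18, 46, 55, 69, 83, 87, 111, 122, 126]

Fragment lengths:
  [0,8): 8 bp
  [8,18): 10 bp
  [18,46): 28 bp
  [46,55): 9 bp
  [55,69): 14 bp
  [69,83): 14 bp
  [83,87): 4 bp
  [87,111): 24 bp
  [111,122): 11 bp
  [122,126): 4 bp
  [126,136): 10 bp

[4,4,8,9,10,10,11,14,14,24,28]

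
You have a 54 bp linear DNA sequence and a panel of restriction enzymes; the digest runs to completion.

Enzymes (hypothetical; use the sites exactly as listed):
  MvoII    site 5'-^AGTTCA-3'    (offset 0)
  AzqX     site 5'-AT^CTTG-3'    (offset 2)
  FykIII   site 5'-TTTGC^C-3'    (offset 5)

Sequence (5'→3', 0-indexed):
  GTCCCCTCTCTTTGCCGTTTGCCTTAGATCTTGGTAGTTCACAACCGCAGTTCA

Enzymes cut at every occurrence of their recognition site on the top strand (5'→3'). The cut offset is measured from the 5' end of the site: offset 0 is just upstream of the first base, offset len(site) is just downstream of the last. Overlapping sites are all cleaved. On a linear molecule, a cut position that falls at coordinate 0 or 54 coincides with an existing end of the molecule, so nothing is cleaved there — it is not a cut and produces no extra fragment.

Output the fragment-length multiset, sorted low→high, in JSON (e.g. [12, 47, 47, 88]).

Scan for sites:
  MvoII AGTTCA/0: at [35, 48] ⇒ [35, 48]
  AzqX ATCTTG/2: at [27] ⇒ [29]
  FykIII TTTGCC/5: at [10, 17] ⇒ [15, 22]

Pooled cuts: [15, 22, 29, 35, 48]

Fragments:
  [0,15): 15 bp
  [15,22): 7 bp
  [22,29): 7 bp
  [29,35): 6 bp
  [35,48): 13 bp
  [48,54): 6 bp

[6,6,7,7,13,15]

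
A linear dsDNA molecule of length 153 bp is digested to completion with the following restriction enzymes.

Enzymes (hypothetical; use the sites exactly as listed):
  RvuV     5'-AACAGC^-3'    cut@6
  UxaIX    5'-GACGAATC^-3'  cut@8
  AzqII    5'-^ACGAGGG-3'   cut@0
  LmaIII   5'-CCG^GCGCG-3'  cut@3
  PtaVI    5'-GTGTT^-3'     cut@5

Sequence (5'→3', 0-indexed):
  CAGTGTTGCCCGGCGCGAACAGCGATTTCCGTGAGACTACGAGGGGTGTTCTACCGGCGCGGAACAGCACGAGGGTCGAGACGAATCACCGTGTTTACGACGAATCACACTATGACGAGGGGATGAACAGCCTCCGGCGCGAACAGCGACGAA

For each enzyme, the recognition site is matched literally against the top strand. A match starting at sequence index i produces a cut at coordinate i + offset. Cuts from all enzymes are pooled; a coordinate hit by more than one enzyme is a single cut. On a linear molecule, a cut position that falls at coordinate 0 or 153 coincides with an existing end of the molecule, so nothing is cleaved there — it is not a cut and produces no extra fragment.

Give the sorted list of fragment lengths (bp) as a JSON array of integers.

Per-enzyme occurrences:
  RvuV AACAGC/6: at [17, 62, 125, 141] ⇒ [23, 68, 131, 147]
  UxaIX GACGAATC/8: at [79, 98] ⇒ [87, 106]
  AzqII ACGAGGG/0: at [38, 68, 114] ⇒ [38, 68, 114]
  LmaIII CCGGCGCG/3: at [9, 53, 133] ⇒ [12, 56, 136]
  PtaVI GTGTT/5: at [2, 45, 90] ⇒ [7, 50, 95]

All cut coordinates (distinct, sorted): [7, 12, 23, 38, 50, 56, 68, 87, 95, 106, 114, 131, 136, 147]

Fragment lengths:
  [0,7): 7 bp
  [7,12): 5 bp
  [12,23): 11 bp
  [23,38): 15 bp
  [38,50): 12 bp
  [50,56): 6 bp
  [56,68): 12 bp
  [68,87): 19 bp
  [87,95): 8 bp
  [95,106): 11 bp
  [106,114): 8 bp
  [114,131): 17 bp
  [131,136): 5 bp
  [136,147): 11 bp
  [147,153): 6 bp

[5,5,6,6,7,8,8,11,11,11,12,12,15,17,19]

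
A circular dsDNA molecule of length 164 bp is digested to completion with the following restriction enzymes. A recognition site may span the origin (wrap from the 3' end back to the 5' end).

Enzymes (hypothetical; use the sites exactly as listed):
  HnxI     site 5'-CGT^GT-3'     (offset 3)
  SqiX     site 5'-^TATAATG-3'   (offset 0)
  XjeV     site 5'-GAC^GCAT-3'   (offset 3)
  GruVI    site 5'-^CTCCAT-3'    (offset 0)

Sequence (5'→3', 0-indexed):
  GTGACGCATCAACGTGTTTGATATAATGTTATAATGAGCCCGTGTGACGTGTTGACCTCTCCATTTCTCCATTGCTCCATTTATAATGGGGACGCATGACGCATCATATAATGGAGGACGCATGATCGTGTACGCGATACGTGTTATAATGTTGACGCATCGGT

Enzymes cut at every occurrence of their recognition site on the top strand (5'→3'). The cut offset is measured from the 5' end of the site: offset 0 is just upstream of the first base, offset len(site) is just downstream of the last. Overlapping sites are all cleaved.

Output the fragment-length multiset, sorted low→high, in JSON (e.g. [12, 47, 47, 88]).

[2,6,6,7,7,7,8,8,8,8,10,10,12,12,13,13,13,14]

Scan for sites:
  HnxI CGTGT/3: at [12, 40, 47, 126, 139] ⇒ [15, 43, 50, 129, 142]
  SqiX TATAATG/0: at [21, 29, 81, 106, 144] ⇒ [21, 29, 81, 106, 144]
  XjeV GACGCAT/3: at [2, 90, 97, 116, 153] ⇒ [5, 93, 100, 119, 156]
  GruVI CTCCAT/0: at [58, 66, 74] ⇒ [58, 66, 74]

Pooled cuts: [5, 15, 21, 29, 43, 50, 58, 66, 74, 81, 93, 100, 106, 119, 129, 142, 144, 156]

Fragment lengths:
  5→15: 10 bp
  15→21: 6 bp
  21→29: 8 bp
  29→43: 14 bp
  43→50: 7 bp
  50→58: 8 bp
  58→66: 8 bp
  66→74: 8 bp
  74→81: 7 bp
  81→93: 12 bp
  93→100: 7 bp
  100→106: 6 bp
  106→119: 13 bp
  119→129: 10 bp
  129→142: 13 bp
  142→144: 2 bp
  144→156: 12 bp
  156→5 (wrap): 164-156+5 = 13 bp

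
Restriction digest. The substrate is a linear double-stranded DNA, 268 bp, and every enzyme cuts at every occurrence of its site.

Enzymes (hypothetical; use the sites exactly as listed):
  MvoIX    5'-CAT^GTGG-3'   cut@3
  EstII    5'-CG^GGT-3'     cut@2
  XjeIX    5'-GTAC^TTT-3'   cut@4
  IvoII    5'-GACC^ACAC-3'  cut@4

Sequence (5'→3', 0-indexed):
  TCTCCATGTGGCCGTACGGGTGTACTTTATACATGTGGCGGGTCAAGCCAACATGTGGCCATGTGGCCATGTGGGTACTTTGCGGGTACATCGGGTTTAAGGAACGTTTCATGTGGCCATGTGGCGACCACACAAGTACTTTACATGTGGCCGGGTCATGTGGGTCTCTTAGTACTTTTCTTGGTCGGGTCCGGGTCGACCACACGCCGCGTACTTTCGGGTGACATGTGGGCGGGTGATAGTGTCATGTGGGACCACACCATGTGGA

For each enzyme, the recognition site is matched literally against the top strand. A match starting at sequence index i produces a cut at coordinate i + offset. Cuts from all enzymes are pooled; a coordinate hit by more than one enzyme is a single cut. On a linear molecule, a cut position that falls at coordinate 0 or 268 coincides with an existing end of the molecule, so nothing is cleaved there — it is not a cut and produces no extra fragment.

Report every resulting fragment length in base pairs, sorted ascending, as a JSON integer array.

Per-enzyme occurrences:
  MvoIX CATGTGG/3: at [4, 31, 51, 59, 67, 109, 117, 143, 156, 224, 245, 260] ⇒ [7, 34, 54, 62, 70, 112, 120, 146, 159, 227, 248, 263]
  EstII CGGGT/2: at [16, 38, 82, 91, 151, 185, 191, 217, 232] ⇒ [18, 40, 84, 93, 153, 187, 193, 219, 234]
  XjeIX GTACTTT/4: at [21, 74, 135, 171, 210] ⇒ [25, 78, 139, 175, 214]
  IvoII GACCACAC/4: at [125, 197, 252] ⇒ [129, 201, 256]

All cut coordinates (distinct, sorted): [7, 18, 25, 34, 40, 54, 62, 70, 78, 84, 93, 112, 120, 129, 139, 146, 153, 159, 175, 187, 193, 201, 214, 219, 227, 234, 248, 256, 263]

Fragments:
  [0,7): 7 bp
  [7,18): 11 bp
  [18,25): 7 bp
  [25,34): 9 bp
  [34,40): 6 bp
  [40,54): 14 bp
  [54,62): 8 bp
  [62,70): 8 bp
  [70,78): 8 bp
  [78,84): 6 bp
  [84,93): 9 bp
  [93,112): 19 bp
  [112,120): 8 bp
  [120,129): 9 bp
  [129,139): 10 bp
  [139,146): 7 bp
  [146,153): 7 bp
  [153,159): 6 bp
  [159,175): 16 bp
  [175,187): 12 bp
  [187,193): 6 bp
  [193,201): 8 bp
  [201,214): 13 bp
  [214,219): 5 bp
  [219,227): 8 bp
  [227,234): 7 bp
  [234,248): 14 bp
  [248,256): 8 bp
  [256,263): 7 bp
  [263,268): 5 bp

[5,5,6,6,6,6,7,7,7,7,7,7,8,8,8,8,8,8,8,9,9,9,10,11,12,13,14,14,16,19]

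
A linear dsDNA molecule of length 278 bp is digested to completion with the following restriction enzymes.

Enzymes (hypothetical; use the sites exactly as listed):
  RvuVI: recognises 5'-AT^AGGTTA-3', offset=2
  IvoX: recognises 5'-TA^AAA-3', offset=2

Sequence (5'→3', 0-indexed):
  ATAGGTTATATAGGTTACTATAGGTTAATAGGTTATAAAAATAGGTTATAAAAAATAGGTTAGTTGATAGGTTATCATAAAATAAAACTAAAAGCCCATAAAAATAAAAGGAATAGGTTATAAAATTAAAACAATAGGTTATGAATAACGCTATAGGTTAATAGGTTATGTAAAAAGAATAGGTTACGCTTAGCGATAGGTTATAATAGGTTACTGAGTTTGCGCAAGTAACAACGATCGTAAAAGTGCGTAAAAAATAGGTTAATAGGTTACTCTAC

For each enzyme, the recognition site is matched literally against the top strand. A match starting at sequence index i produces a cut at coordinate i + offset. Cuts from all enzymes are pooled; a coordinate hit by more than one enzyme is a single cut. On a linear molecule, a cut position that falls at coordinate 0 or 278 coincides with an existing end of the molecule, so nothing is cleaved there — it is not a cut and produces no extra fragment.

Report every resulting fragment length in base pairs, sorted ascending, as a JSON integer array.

Per-enzyme occurrences:
  RvuVI (ATAGGTTA, off=2): starts [0, 9, 19, 27, 40, 54, 66, 112, 133, 152, 160, 178, 195, 205, 256, 264] → cuts [2, 11, 21, 29, 42, 56, 68, 114, 135, 154, 162, 180, 197, 207, 258, 266]
  IvoX (TAAAA, off=2): starts [35, 48, 77, 82, 88, 98, 104, 120, 126, 170, 240, 250] → cuts [37, 50, 79, 84, 90, 100, 106, 122, 128, 172, 242, 252]

Pooled cuts: [2, 11, 21, 29, 37, 42, 50, 56, 68, 79, 84, 90, 100, 106, 114, 122, 128, 135, 154, 162, 172, 180, 197, 207, 242, 252, 258, 266]

Fragment lengths:
  [0,2): 2 bp
  [2,11): 9 bp
  [11,21): 10 bp
  [21,29): 8 bp
  [29,37): 8 bp
  [37,42): 5 bp
  [42,50): 8 bp
  [50,56): 6 bp
  [56,68): 12 bp
  [68,79): 11 bp
  [79,84): 5 bp
  [84,90): 6 bp
  [90,100): 10 bp
  [100,106): 6 bp
  [106,114): 8 bp
  [114,122): 8 bp
  [122,128): 6 bp
  [128,135): 7 bp
  [135,154): 19 bp
  [154,162): 8 bp
  [162,172): 10 bp
  [172,180): 8 bp
  [180,197): 17 bp
  [197,207): 10 bp
  [207,242): 35 bp
  [242,252): 10 bp
  [252,258): 6 bp
  [258,266): 8 bp
  [266,278): 12 bp

[2,5,5,6,6,6,6,6,7,8,8,8,8,8,8,8,8,9,10,10,10,10,10,11,12,12,17,19,35]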